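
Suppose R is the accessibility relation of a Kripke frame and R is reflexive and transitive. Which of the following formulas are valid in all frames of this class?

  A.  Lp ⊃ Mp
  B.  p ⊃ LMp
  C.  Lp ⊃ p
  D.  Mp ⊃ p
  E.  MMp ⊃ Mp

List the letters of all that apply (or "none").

A, C, E

Reflexive relations are serial.
(A) Lp ⊃ Mp is axiom D; it is valid on a frame exactly when R is serial. Every such R is serial, so valid.
(B) axiom B: valid iff R is symmetric. Such an R need not be symmetric — not valid.
(C) Lp ⊃ p is axiom T, which corresponds to reflexivity. Every such R is reflexive — valid.
(D) Mp ⊃ p is the converse of T; it holds exactly when R ⊆ identity. Such an R need not be a subset of the identity — not valid.
(E) MMp ⊃ Mp is the dual of axiom 4, which corresponds to transitivity. Every such R is transitive — valid.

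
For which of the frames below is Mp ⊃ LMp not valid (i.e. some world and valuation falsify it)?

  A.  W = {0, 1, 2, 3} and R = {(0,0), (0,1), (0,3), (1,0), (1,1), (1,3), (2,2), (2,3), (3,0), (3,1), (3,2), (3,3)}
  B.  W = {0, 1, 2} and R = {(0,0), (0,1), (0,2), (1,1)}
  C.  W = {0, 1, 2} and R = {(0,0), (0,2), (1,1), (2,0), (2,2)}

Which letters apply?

A, B

The schema Mp ⊃ LMp is axiom 5; it is valid on a frame iff R is euclidean.
(A) R is not euclidean (3 R 0 and 3 R 2 but not 0 R 2), so the schema fails here.
(B) R is not euclidean (0 R 1 and 0 R 0 but not 1 R 0), so the schema fails here.
(C) R is euclidean (any two R-successors of the same world are R-related), so the schema is valid here.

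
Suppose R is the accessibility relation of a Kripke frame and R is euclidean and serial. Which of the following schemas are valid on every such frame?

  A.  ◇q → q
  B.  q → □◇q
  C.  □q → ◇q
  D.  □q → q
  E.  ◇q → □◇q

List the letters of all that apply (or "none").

(A) ◇q → q (the converse of T) corresponds to R being a subset of the identity. Such an R need not be a subset of the identity, so not valid.
(B) q → □◇q (axiom B) characterises the symmetric frames. Such an R need not be symmetric — not valid.
(C) □q → ◇q (axiom D) characterises the serial frames. Every such R is serial — valid.
(D) □q → q (axiom T) characterises the reflexive frames. Such an R need not be reflexive — not valid.
(E) ◇q → □◇q (axiom 5) characterises the euclidean frames. Every such R is euclidean — valid.

C, E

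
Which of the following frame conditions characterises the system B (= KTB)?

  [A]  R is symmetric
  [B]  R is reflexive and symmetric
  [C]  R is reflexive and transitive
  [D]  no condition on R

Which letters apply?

B

(A) this class determines KB, not B (= KTB).
(B) B (= KTB) is sound and complete for exactly this class.
(C) this class determines S4, not B (= KTB).
(D) this class determines K, not B (= KTB).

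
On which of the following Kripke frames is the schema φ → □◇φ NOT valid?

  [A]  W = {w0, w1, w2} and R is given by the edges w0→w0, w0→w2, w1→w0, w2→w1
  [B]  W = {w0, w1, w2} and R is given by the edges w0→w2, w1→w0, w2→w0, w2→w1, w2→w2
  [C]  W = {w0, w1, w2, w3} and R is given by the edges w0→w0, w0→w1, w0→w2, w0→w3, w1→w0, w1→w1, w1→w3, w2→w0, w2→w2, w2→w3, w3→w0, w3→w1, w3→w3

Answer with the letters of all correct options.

The schema φ → □◇φ is axiom B; it is valid on a frame iff R is symmetric.
(A) R is not symmetric (w0 R w2 but not w2 R w0), so the schema fails here.
(B) R is not symmetric (w1 R w0 but not w0 R w1), so the schema fails here.
(C) R is not symmetric (w2 R w3 but not w3 R w2), so the schema fails here.

A, B, C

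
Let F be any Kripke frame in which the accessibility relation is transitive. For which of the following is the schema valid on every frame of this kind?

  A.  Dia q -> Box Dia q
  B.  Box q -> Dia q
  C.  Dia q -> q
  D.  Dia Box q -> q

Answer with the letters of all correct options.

(A) Dia q -> Box Dia q (axiom 5) characterises the euclidean frames. Such an R need not be euclidean — not valid.
(B) Box q -> Dia q is axiom D; it is valid on a frame exactly when R is serial. Such an R need not be serial, so not valid.
(C) Dia q -> q is the converse of T; it holds exactly when R ⊆ identity. Such an R need not be a subset of the identity — not valid.
(D) Dia Box q -> q is the dual of axiom B, which corresponds to symmetry. Such an R need not be symmetric — not valid.

none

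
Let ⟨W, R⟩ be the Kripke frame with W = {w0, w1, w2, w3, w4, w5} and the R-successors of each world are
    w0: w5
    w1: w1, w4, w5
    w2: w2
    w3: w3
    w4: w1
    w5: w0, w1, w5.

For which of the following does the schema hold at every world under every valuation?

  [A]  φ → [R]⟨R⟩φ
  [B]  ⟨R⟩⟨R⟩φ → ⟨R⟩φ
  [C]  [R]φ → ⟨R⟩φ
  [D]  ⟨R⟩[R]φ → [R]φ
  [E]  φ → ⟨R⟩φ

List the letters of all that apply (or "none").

R is not reflexive: not w0 R w0.
R is symmetric: every R-edge is matched by its reverse.
R is not transitive: w0 R w5 and w5 R w0 but not w0 R w0.
R is not euclidean: w1 R w4 and w1 R w5 but not w4 R w5.
R is serial: every world has an R-successor.
(A) axiom B: valid iff R is symmetric. R is symmetric — valid.
(B) the dual of axiom 4: valid iff R is transitive. R is not transitive — not valid.
(C) [R]φ → ⟨R⟩φ (axiom D) characterises the serial frames. R is serial — valid.
(D) ⟨R⟩[R]φ → [R]φ is the dual of axiom 5, which corresponds to the euclidean property. R is not euclidean — not valid.
(E) φ → ⟨R⟩φ (the dual of axiom T) characterises the reflexive frames. R is not reflexive — not valid.

A, C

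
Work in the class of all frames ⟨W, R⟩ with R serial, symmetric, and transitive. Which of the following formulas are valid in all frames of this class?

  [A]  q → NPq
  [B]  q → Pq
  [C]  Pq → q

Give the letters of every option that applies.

A serial symmetric transitive relation is reflexive (take any v with uRv; symmetry gives vRu and transitivity gives uRu), hence an equivalence relation.
(A) axiom B: valid iff R is symmetric. Every such R is symmetric — valid.
(B) q → Pq (the dual of axiom T) characterises the reflexive frames. Every such R is reflexive — valid.
(C) Pq → q is the converse of T; it holds exactly when R ⊆ identity. Such an R need not be a subset of the identity — not valid.

A, B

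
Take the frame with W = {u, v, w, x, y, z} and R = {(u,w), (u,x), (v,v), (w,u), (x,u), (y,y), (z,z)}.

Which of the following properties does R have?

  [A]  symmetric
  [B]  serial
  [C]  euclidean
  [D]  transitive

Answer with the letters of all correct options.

A, B

(A) symmetric: every R-edge is matched by its reverse.
(B) serial: every world has an R-successor.
(C) not euclidean: u R w and u R x but not w R x.
(D) not transitive: u R w and w R u but not u R u.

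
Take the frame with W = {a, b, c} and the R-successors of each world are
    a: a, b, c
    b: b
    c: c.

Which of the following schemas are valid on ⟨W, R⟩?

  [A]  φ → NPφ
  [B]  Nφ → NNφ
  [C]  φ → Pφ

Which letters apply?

R is reflexive: each world relates to itself.
R is not symmetric: a R b but not b R a.
R is transitive: R is closed under composition.
(A) φ → NPφ is axiom B, which corresponds to symmetry. R is not symmetric — not valid.
(B) Nφ → NNφ (axiom 4) characterises the transitive frames. R is transitive — valid.
(C) the dual of axiom T: valid iff R is reflexive. R is reflexive — valid.

B, C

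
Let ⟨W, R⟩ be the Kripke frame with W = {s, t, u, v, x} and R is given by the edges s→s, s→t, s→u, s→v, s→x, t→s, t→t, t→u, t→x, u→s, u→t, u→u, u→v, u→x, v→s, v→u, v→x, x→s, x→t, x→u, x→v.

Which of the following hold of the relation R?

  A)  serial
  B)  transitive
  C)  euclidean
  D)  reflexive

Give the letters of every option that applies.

(A) serial: every world has an R-successor.
(B) not transitive: t R s and s R v but not t R v.
(C) not euclidean: s R t and s R v but not t R v.
(D) not reflexive: not v R v.

A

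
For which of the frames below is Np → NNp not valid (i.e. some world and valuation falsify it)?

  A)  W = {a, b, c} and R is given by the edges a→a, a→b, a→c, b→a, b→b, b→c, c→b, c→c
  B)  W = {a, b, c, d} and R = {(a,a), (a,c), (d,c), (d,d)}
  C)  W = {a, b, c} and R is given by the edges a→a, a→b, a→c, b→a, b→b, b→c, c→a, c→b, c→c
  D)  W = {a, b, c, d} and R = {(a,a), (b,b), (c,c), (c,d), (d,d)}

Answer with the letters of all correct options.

The schema Np → NNp is axiom 4; it is valid on a frame iff R is transitive.
(A) R is not transitive (c R b and b R a but not c R a), so the schema fails here.
(B) R is transitive (R is closed under composition), so the schema is valid here.
(C) R is transitive (R is closed under composition), so the schema is valid here.
(D) R is transitive (R is closed under composition), so the schema is valid here.

A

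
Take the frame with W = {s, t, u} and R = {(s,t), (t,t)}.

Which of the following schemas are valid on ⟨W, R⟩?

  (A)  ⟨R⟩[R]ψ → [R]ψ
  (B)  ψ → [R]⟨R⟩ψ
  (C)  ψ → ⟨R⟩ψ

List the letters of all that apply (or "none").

A

R is not reflexive: not s R s.
R is not symmetric: s R t but not t R s.
R is euclidean: any two R-successors of the same world are R-related.
(A) ⟨R⟩[R]ψ → [R]ψ is the dual of axiom 5; it is valid on a frame exactly when R is euclidean. R is euclidean, so valid.
(B) ψ → [R]⟨R⟩ψ (axiom B) characterises the symmetric frames. R is not symmetric — not valid.
(C) ψ → ⟨R⟩ψ is the dual of axiom T; it is valid on a frame exactly when R is reflexive. R is not reflexive, so not valid.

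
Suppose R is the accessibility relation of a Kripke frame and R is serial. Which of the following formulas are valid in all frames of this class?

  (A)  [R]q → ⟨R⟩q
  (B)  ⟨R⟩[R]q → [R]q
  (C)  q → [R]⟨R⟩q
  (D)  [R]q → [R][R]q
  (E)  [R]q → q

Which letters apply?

A

(A) axiom D: valid iff R is serial. Every such R is serial — valid.
(B) ⟨R⟩[R]q → [R]q (the dual of axiom 5) characterises the euclidean frames. Such an R need not be euclidean — not valid.
(C) q → [R]⟨R⟩q is axiom B, which corresponds to symmetry. Such an R need not be symmetric — not valid.
(D) axiom 4: valid iff R is transitive. Such an R need not be transitive — not valid.
(E) [R]q → q (axiom T) characterises the reflexive frames. Such an R need not be reflexive — not valid.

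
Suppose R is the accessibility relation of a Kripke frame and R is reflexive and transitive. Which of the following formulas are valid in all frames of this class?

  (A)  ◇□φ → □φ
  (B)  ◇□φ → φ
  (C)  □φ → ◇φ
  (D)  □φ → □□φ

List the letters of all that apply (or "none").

Reflexive relations are serial.
(A) ◇□φ → □φ is the dual of axiom 5; it is valid on a frame exactly when R is euclidean. Such an R need not be euclidean, so not valid.
(B) ◇□φ → φ is the dual of axiom B; it is valid on a frame exactly when R is symmetric. Such an R need not be symmetric, so not valid.
(C) □φ → ◇φ (axiom D) characterises the serial frames. Every such R is serial — valid.
(D) axiom 4: valid iff R is transitive. Every such R is transitive — valid.

C, D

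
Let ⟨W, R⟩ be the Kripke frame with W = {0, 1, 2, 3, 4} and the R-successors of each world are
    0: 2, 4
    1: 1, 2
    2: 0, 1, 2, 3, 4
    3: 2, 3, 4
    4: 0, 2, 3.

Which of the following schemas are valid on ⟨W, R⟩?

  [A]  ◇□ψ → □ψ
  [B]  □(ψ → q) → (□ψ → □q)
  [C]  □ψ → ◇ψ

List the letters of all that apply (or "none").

R is not euclidean: 2 R 0 and 2 R 1 but not 0 R 1.
R is serial: every world has an R-successor.
(A) ◇□ψ → □ψ (the dual of axiom 5) characterises the euclidean frames. R is not euclidean — not valid.
(B) □(ψ → q) → (□ψ → □q) is the K axiom; it holds on all frames — valid.
(C) axiom D: valid iff R is serial. R is serial — valid.

B, C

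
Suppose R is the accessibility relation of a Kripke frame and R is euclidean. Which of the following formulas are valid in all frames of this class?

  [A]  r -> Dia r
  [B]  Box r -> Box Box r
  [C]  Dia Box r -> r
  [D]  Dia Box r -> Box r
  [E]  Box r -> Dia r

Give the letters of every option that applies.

D

(A) r -> Dia r is the dual of axiom T, which corresponds to reflexivity. Such an R need not be reflexive — not valid.
(B) Box r -> Box Box r is axiom 4, which corresponds to transitivity. Such an R need not be transitive — not valid.
(C) the dual of axiom B: valid iff R is symmetric. Such an R need not be symmetric — not valid.
(D) Dia Box r -> Box r is the dual of axiom 5; it is valid on a frame exactly when R is euclidean. Every such R is euclidean, so valid.
(E) Box r -> Dia r (axiom D) characterises the serial frames. Such an R need not be serial — not valid.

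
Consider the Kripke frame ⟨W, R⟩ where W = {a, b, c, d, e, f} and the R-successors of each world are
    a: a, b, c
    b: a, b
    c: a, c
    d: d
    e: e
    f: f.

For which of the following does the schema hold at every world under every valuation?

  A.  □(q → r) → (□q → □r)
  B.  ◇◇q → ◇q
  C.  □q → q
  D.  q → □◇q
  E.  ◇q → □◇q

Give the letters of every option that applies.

R is reflexive: each world relates to itself.
R is symmetric: every R-edge is matched by its reverse.
R is not transitive: b R a and a R c but not b R c.
R is not euclidean: a R b and a R c but not b R c.
(A) this is just K, valid on every normal frame.
(B) ◇◇q → ◇q is the dual of axiom 4, which corresponds to transitivity. R is not transitive — not valid.
(C) □q → q is axiom T, which corresponds to reflexivity. R is reflexive — valid.
(D) q → □◇q is axiom B; it is valid on a frame exactly when R is symmetric. R is symmetric, so valid.
(E) ◇q → □◇q is axiom 5; it is valid on a frame exactly when R is euclidean. R is not euclidean, so not valid.

A, C, D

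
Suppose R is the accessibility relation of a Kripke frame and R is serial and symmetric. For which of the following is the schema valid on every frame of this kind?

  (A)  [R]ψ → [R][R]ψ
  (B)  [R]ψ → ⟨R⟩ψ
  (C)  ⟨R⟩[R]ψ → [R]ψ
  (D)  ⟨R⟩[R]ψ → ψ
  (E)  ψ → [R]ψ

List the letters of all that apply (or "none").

B, D

(A) [R]ψ → [R][R]ψ (axiom 4) characterises the transitive frames. Such an R need not be transitive — not valid.
(B) axiom D: valid iff R is serial. Every such R is serial — valid.
(C) ⟨R⟩[R]ψ → [R]ψ is the dual of axiom 5, which corresponds to the euclidean property. Such an R need not be euclidean — not valid.
(D) ⟨R⟩[R]ψ → ψ is the dual of axiom B; it is valid on a frame exactly when R is symmetric. Every such R is symmetric, so valid.
(E) ψ → [R]ψ is equivalent to ◇p→p; it holds exactly when R ⊆ identity. Such an R need not be a subset of the identity — not valid.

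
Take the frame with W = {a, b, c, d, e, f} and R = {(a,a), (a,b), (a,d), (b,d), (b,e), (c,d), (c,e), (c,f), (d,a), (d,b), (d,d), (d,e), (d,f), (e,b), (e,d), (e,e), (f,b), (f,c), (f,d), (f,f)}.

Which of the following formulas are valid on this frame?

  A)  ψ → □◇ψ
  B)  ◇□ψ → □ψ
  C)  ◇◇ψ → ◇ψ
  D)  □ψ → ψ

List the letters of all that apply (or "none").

R is not reflexive: not b R b.
R is not symmetric: a R b but not b R a.
R is not transitive: a R b and b R e but not a R e.
R is not euclidean: a R b and a R a but not b R a.
(A) ψ → □◇ψ (axiom B) characterises the symmetric frames. R is not symmetric — not valid.
(B) ◇□ψ → □ψ is the dual of axiom 5; it is valid on a frame exactly when R is euclidean. R is not euclidean, so not valid.
(C) the dual of axiom 4: valid iff R is transitive. R is not transitive — not valid.
(D) axiom T: valid iff R is reflexive. R is not reflexive — not valid.

none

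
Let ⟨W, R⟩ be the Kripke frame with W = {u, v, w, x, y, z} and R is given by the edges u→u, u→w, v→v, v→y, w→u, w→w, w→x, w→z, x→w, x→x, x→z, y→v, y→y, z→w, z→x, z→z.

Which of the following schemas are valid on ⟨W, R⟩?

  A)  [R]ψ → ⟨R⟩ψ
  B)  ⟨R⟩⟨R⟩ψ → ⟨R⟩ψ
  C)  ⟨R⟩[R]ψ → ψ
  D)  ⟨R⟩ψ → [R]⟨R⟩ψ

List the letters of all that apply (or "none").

A, C

R is symmetric: every R-edge is matched by its reverse.
R is not transitive: u R w and w R x but not u R x.
R is not euclidean: w R u and w R x but not u R x.
R is serial: every world has an R-successor.
(A) [R]ψ → ⟨R⟩ψ is axiom D; it is valid on a frame exactly when R is serial. R is serial, so valid.
(B) ⟨R⟩⟨R⟩ψ → ⟨R⟩ψ (the dual of axiom 4) characterises the transitive frames. R is not transitive — not valid.
(C) ⟨R⟩[R]ψ → ψ is the dual of axiom B; it is valid on a frame exactly when R is symmetric. R is symmetric, so valid.
(D) ⟨R⟩ψ → [R]⟨R⟩ψ is axiom 5; it is valid on a frame exactly when R is euclidean. R is not euclidean, so not valid.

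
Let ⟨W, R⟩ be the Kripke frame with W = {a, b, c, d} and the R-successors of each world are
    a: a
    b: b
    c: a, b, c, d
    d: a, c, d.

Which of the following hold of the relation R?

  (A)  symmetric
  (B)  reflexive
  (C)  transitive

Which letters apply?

B

(A) not symmetric: c R a but not a R c.
(B) reflexive: each world relates to itself.
(C) not transitive: d R c and c R b but not d R b.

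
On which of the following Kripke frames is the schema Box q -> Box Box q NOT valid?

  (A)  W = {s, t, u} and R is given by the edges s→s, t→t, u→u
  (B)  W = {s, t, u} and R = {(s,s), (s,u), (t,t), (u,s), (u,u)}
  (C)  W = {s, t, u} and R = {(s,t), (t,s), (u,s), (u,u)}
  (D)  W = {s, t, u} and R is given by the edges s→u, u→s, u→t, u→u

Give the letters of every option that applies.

C, D

The schema Box q -> Box Box q is axiom 4; it is valid on a frame iff R is transitive.
(A) R is transitive (R is closed under composition), so the schema is valid here.
(B) R is transitive (R is closed under composition), so the schema is valid here.
(C) R is not transitive (s R t and t R s but not s R s), so the schema fails here.
(D) R is not transitive (s R u and u R s but not s R s), so the schema fails here.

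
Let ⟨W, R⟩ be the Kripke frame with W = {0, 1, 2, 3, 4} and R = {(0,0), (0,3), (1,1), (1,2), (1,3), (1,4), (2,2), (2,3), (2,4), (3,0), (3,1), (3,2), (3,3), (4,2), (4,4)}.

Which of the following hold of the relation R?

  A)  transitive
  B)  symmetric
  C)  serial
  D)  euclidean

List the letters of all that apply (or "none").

C

(A) not transitive: 0 R 3 and 3 R 1 but not 0 R 1.
(B) not symmetric: 1 R 2 but not 2 R 1.
(C) serial: every world has an R-successor.
(D) not euclidean: 1 R 2 and 1 R 1 but not 2 R 1.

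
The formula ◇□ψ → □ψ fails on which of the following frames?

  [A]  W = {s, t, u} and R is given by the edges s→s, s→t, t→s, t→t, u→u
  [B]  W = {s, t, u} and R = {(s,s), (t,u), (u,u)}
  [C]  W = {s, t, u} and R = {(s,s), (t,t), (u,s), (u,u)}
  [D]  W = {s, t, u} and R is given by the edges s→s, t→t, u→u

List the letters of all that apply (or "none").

C

The schema ◇□ψ → □ψ is the dual of axiom 5; it is valid on a frame iff R is euclidean.
(A) R is euclidean (any two R-successors of the same world are R-related), so the schema is valid here.
(B) R is euclidean (any two R-successors of the same world are R-related), so the schema is valid here.
(C) R is not euclidean (u R s and u R u but not s R u), so the schema fails here.
(D) R is euclidean (any two R-successors of the same world are R-related), so the schema is valid here.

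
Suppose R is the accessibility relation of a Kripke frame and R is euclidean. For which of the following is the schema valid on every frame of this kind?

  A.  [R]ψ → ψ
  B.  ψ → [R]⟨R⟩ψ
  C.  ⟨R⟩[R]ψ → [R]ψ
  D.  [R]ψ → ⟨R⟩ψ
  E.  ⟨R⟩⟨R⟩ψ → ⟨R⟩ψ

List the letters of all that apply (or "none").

C

(A) [R]ψ → ψ is axiom T; it is valid on a frame exactly when R is reflexive. Such an R need not be reflexive, so not valid.
(B) axiom B: valid iff R is symmetric. Such an R need not be symmetric — not valid.
(C) ⟨R⟩[R]ψ → [R]ψ is the dual of axiom 5; it is valid on a frame exactly when R is euclidean. Every such R is euclidean, so valid.
(D) axiom D: valid iff R is serial. Such an R need not be serial — not valid.
(E) the dual of axiom 4: valid iff R is transitive. Such an R need not be transitive — not valid.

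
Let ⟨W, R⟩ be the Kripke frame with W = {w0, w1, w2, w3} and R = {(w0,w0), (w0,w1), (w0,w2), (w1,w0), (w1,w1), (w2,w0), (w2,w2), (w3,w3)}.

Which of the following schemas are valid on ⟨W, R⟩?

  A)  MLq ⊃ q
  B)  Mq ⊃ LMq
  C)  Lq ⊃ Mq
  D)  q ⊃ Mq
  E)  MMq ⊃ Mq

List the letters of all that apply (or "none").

R is reflexive: each world relates to itself.
R is symmetric: every R-edge is matched by its reverse.
R is not transitive: w1 R w0 and w0 R w2 but not w1 R w2.
R is not euclidean: w0 R w1 and w0 R w2 but not w1 R w2.
R is serial: every world has an R-successor.
(A) MLq ⊃ q is the dual of axiom B, which corresponds to symmetry. R is symmetric — valid.
(B) axiom 5: valid iff R is euclidean. R is not euclidean — not valid.
(C) Lq ⊃ Mq (axiom D) characterises the serial frames. R is serial — valid.
(D) the dual of axiom T: valid iff R is reflexive. R is reflexive — valid.
(E) MMq ⊃ Mq is the dual of axiom 4, which corresponds to transitivity. R is not transitive — not valid.

A, C, D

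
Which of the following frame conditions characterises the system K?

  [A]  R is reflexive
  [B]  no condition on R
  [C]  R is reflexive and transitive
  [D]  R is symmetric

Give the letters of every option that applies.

(A) this class determines T (= KT), not K.
(B) K is sound and complete for exactly this class.
(C) this class determines S4, not K.
(D) this class determines KB, not K.

B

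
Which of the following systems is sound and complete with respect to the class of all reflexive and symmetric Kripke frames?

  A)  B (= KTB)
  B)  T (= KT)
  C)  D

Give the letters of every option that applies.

A

(A) B (= KTB) is determined by exactly this class.
(B) T (= KT) is determined by the class of reflexive frames.
(C) D is determined by the class of serial frames.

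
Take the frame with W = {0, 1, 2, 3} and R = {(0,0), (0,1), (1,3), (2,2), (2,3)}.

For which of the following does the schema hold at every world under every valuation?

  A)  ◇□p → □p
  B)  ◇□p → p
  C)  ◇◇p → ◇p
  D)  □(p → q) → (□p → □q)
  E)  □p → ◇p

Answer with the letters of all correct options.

D

R is not symmetric: 0 R 1 but not 1 R 0.
R is not transitive: 0 R 1 and 1 R 3 but not 0 R 3.
R is not euclidean: 0 R 1 and 0 R 0 but not 1 R 0.
R is not serial: 3 has no R-successor.
(A) ◇□p → □p (the dual of axiom 5) characterises the euclidean frames. R is not euclidean — not valid.
(B) ◇□p → p (the dual of axiom B) characterises the symmetric frames. R is not symmetric — not valid.
(C) ◇◇p → ◇p is the dual of axiom 4, which corresponds to transitivity. R is not transitive — not valid.
(D) this is just K, valid on every normal frame.
(E) □p → ◇p (axiom D) characterises the serial frames. R is not serial — not valid.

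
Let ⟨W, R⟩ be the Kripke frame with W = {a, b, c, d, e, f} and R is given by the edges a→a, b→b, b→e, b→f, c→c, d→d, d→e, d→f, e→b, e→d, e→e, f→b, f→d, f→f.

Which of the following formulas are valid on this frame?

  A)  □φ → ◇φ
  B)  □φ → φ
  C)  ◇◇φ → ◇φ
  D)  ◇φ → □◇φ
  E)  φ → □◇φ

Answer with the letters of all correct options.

A, B, E

R is reflexive: each world relates to itself.
R is symmetric: every R-edge is matched by its reverse.
R is not transitive: b R e and e R d but not b R d.
R is not euclidean: b R e and b R f but not e R f.
R is serial: every world has an R-successor.
(A) □φ → ◇φ is axiom D, which corresponds to seriality. R is serial — valid.
(B) □φ → φ (axiom T) characterises the reflexive frames. R is reflexive — valid.
(C) the dual of axiom 4: valid iff R is transitive. R is not transitive — not valid.
(D) axiom 5: valid iff R is euclidean. R is not euclidean — not valid.
(E) φ → □◇φ is axiom B, which corresponds to symmetry. R is symmetric — valid.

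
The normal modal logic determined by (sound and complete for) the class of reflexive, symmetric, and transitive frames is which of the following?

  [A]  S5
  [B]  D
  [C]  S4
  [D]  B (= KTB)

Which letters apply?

(A) S5 is determined by exactly this class.
(B) D is determined by the class of serial frames.
(C) S4 is determined by the class of reflexive and transitive frames.
(D) B (= KTB) is determined by the class of reflexive and symmetric frames.

A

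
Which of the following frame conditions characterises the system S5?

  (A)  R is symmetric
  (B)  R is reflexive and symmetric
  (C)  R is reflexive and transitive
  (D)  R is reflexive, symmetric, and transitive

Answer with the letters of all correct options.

D

(A) this class determines KB, not S5.
(B) this class determines B (= KTB), not S5.
(C) this class determines S4, not S5.
(D) S5 is sound and complete for exactly this class.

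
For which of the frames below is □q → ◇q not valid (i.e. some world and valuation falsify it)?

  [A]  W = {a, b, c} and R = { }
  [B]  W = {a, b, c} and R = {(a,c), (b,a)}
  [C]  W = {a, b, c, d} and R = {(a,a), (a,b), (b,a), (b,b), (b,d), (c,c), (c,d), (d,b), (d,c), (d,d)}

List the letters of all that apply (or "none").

A, B

The schema □q → ◇q is axiom D; it is valid on a frame iff R is serial.
(A) R is not serial (a has no R-successor), so the schema fails here.
(B) R is not serial (c has no R-successor), so the schema fails here.
(C) R is serial (every world has an R-successor), so the schema is valid here.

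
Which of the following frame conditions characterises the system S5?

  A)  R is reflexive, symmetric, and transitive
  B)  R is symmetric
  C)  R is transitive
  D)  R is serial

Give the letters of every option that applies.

A

(A) S5 is sound and complete for exactly this class.
(B) this class determines KB, not S5.
(C) this class determines K4, not S5.
(D) this class determines D, not S5.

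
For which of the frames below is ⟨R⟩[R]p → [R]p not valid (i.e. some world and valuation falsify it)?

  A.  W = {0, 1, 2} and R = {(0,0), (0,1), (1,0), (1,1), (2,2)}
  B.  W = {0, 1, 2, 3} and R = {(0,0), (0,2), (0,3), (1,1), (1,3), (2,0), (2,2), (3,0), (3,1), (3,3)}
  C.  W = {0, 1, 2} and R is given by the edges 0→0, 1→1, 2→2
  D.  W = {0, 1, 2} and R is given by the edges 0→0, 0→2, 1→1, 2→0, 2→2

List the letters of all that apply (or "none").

The schema ⟨R⟩[R]p → [R]p is the dual of axiom 5; it is valid on a frame iff R is euclidean.
(A) R is euclidean (any two R-successors of the same world are R-related), so the schema is valid here.
(B) R is not euclidean (0 R 2 and 0 R 3 but not 2 R 3), so the schema fails here.
(C) R is euclidean (any two R-successors of the same world are R-related), so the schema is valid here.
(D) R is euclidean (any two R-successors of the same world are R-related), so the schema is valid here.

B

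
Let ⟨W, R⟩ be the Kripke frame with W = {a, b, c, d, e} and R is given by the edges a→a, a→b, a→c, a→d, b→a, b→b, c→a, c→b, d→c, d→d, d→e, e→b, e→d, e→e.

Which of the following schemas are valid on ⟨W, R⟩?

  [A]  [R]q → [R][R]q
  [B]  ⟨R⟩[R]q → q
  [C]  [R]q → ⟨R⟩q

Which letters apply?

C

R is not symmetric: a R d but not d R a.
R is not transitive: a R d and d R e but not a R e.
R is serial: every world has an R-successor.
(A) [R]q → [R][R]q is axiom 4; it is valid on a frame exactly when R is transitive. R is not transitive, so not valid.
(B) ⟨R⟩[R]q → q is the dual of axiom B; it is valid on a frame exactly when R is symmetric. R is not symmetric, so not valid.
(C) [R]q → ⟨R⟩q is axiom D, which corresponds to seriality. R is serial — valid.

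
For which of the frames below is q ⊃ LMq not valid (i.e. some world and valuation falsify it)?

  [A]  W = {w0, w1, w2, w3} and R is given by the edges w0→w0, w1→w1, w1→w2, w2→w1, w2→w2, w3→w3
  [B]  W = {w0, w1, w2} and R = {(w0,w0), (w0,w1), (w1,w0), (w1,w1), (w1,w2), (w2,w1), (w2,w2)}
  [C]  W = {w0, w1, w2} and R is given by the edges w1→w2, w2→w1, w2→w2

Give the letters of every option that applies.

The schema q ⊃ LMq is axiom B; it is valid on a frame iff R is symmetric.
(A) R is symmetric (every R-edge is matched by its reverse), so the schema is valid here.
(B) R is symmetric (every R-edge is matched by its reverse), so the schema is valid here.
(C) R is symmetric (every R-edge is matched by its reverse), so the schema is valid here.

none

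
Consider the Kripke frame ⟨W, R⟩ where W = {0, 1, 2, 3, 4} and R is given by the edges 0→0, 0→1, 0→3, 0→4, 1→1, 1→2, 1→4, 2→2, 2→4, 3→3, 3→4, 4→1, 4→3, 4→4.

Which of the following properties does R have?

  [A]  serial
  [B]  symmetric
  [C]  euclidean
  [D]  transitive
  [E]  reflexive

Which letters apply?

(A) serial: every world has an R-successor.
(B) not symmetric: 0 R 1 but not 1 R 0.
(C) not euclidean: 0 R 1 and 0 R 0 but not 1 R 0.
(D) not transitive: 0 R 1 and 1 R 2 but not 0 R 2.
(E) reflexive: each world relates to itself.

A, E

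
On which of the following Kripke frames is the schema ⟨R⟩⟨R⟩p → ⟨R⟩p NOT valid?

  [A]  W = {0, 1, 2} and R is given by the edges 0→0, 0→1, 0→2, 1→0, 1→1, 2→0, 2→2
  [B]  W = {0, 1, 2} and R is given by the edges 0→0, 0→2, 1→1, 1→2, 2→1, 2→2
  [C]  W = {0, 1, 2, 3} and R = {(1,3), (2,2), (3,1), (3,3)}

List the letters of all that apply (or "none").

The schema ⟨R⟩⟨R⟩p → ⟨R⟩p is the dual of axiom 4; it is valid on a frame iff R is transitive.
(A) R is not transitive (1 R 0 and 0 R 2 but not 1 R 2), so the schema fails here.
(B) R is not transitive (0 R 2 and 2 R 1 but not 0 R 1), so the schema fails here.
(C) R is not transitive (1 R 3 and 3 R 1 but not 1 R 1), so the schema fails here.

A, B, C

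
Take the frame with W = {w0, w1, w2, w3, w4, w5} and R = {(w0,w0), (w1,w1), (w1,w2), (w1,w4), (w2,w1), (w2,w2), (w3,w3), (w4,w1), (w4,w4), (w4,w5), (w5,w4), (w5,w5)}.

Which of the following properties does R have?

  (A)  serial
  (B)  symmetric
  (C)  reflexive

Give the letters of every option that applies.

(A) serial: every world has an R-successor.
(B) symmetric: every R-edge is matched by its reverse.
(C) reflexive: each world relates to itself.

A, B, C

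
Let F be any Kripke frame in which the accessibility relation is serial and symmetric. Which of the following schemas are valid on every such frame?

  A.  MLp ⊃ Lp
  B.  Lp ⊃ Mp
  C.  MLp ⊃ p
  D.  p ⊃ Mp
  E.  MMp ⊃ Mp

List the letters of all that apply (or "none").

B, C

(A) MLp ⊃ Lp (the dual of axiom 5) characterises the euclidean frames. Such an R need not be euclidean — not valid.
(B) Lp ⊃ Mp is axiom D, which corresponds to seriality. Every such R is serial — valid.
(C) MLp ⊃ p is the dual of axiom B; it is valid on a frame exactly when R is symmetric. Every such R is symmetric, so valid.
(D) p ⊃ Mp is the dual of axiom T; it is valid on a frame exactly when R is reflexive. Such an R need not be reflexive, so not valid.
(E) the dual of axiom 4: valid iff R is transitive. Such an R need not be transitive — not valid.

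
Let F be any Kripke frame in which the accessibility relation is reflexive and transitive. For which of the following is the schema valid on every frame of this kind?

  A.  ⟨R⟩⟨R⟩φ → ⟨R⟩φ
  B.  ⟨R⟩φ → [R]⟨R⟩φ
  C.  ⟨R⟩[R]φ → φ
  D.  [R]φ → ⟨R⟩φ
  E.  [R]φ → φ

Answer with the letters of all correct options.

Reflexive relations are serial.
(A) the dual of axiom 4: valid iff R is transitive. Every such R is transitive — valid.
(B) axiom 5: valid iff R is euclidean. Such an R need not be euclidean — not valid.
(C) ⟨R⟩[R]φ → φ (the dual of axiom B) characterises the symmetric frames. Such an R need not be symmetric — not valid.
(D) [R]φ → ⟨R⟩φ is axiom D; it is valid on a frame exactly when R is serial. Every such R is serial, so valid.
(E) [R]φ → φ (axiom T) characterises the reflexive frames. Every such R is reflexive — valid.

A, D, E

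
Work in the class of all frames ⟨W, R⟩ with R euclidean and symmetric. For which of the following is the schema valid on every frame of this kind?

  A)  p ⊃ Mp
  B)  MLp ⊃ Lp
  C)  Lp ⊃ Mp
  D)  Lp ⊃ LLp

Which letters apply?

A symmetric euclidean relation is transitive (uRv and vRw give vRu by symmetry, then uRw by the euclidean condition, applied at v).
(A) p ⊃ Mp is the dual of axiom T; it is valid on a frame exactly when R is reflexive. Such an R need not be reflexive, so not valid.
(B) MLp ⊃ Lp (the dual of axiom 5) characterises the euclidean frames. Every such R is euclidean — valid.
(C) axiom D: valid iff R is serial. Such an R need not be serial — not valid.
(D) Lp ⊃ LLp is axiom 4; it is valid on a frame exactly when R is transitive. Every such R is transitive, so valid.

B, D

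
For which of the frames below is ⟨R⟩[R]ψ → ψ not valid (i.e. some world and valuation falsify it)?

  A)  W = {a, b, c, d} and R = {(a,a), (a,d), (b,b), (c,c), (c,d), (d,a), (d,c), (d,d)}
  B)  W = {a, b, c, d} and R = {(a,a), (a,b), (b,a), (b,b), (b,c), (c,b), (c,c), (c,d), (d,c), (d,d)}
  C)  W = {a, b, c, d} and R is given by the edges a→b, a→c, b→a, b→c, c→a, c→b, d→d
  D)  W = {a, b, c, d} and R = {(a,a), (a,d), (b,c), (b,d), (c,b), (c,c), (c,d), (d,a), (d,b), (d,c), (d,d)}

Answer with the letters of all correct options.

none

The schema ⟨R⟩[R]ψ → ψ is the dual of axiom B; it is valid on a frame iff R is symmetric.
(A) R is symmetric (every R-edge is matched by its reverse), so the schema is valid here.
(B) R is symmetric (every R-edge is matched by its reverse), so the schema is valid here.
(C) R is symmetric (every R-edge is matched by its reverse), so the schema is valid here.
(D) R is symmetric (every R-edge is matched by its reverse), so the schema is valid here.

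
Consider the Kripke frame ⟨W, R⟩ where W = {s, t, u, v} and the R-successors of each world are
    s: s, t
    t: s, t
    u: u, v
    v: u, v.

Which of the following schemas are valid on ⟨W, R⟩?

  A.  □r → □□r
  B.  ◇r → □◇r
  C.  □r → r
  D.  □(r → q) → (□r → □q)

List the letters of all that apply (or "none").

A, B, C, D

R is reflexive: each world relates to itself.
R is transitive: R is closed under composition.
R is euclidean: any two R-successors of the same world are R-related.
(A) □r → □□r is axiom 4; it is valid on a frame exactly when R is transitive. R is transitive, so valid.
(B) axiom 5: valid iff R is euclidean. R is euclidean — valid.
(C) □r → r (axiom T) characterises the reflexive frames. R is reflexive — valid.
(D) this is just K, valid on every normal frame.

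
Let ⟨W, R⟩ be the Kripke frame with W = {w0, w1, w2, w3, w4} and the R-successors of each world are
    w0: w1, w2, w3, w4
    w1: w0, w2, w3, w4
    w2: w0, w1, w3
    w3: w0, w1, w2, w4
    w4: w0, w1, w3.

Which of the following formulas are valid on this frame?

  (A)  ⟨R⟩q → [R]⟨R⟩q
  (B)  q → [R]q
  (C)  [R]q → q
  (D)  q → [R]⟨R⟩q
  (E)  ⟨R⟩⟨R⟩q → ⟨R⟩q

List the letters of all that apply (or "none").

D

R is not reflexive: not w0 R w0.
R is symmetric: every R-edge is matched by its reverse.
R is not transitive: w0 R w1 and w1 R w0 but not w0 R w0.
R is not euclidean: w0 R w2 and w0 R w4 but not w2 R w4.
R is not a subset of the identity: w0 R w1 with w0 ≠ w1.
(A) ⟨R⟩q → [R]⟨R⟩q is axiom 5; it is valid on a frame exactly when R is euclidean. R is not euclidean, so not valid.
(B) q → [R]q (equivalent to ◇p→p) corresponds to R being a subset of the identity. Here R ⊄ identity, so not valid.
(C) [R]q → q is axiom T; it is valid on a frame exactly when R is reflexive. R is not reflexive, so not valid.
(D) axiom B: valid iff R is symmetric. R is symmetric — valid.
(E) ⟨R⟩⟨R⟩q → ⟨R⟩q (the dual of axiom 4) characterises the transitive frames. R is not transitive — not valid.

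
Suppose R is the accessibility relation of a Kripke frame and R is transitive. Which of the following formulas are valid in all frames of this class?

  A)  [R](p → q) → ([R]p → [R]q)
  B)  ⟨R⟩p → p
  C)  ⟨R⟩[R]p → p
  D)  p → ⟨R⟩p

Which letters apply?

A

(A) [R](p → q) → ([R]p → [R]q) is axiom K, valid on every Kripke frame — valid.
(B) ⟨R⟩p → p is the converse of T; it holds exactly when R ⊆ identity. Such an R need not be a subset of the identity — not valid.
(C) ⟨R⟩[R]p → p (the dual of axiom B) characterises the symmetric frames. Such an R need not be symmetric — not valid.
(D) p → ⟨R⟩p is the dual of axiom T; it is valid on a frame exactly when R is reflexive. Such an R need not be reflexive, so not valid.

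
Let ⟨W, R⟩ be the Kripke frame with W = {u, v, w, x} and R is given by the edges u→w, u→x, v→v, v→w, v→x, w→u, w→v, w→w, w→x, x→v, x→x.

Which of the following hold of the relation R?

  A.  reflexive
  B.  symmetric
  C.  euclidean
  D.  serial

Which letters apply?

D

(A) not reflexive: not u R u.
(B) not symmetric: u R x but not x R u.
(C) not euclidean: u R x and u R w but not x R w.
(D) serial: every world has an R-successor.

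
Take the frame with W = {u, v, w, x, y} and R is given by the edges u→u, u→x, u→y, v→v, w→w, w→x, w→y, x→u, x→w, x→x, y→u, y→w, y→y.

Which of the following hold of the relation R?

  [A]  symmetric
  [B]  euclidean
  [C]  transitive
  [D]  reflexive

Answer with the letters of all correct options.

(A) symmetric: every R-edge is matched by its reverse.
(B) not euclidean: u R x and u R y but not x R y.
(C) not transitive: u R x and x R w but not u R w.
(D) reflexive: each world relates to itself.

A, D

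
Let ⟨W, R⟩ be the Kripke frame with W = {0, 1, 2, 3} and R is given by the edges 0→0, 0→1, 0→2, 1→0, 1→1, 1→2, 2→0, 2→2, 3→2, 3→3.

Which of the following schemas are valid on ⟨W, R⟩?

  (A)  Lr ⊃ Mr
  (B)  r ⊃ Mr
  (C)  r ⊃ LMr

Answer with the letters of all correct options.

R is reflexive: each world relates to itself.
R is not symmetric: 1 R 2 but not 2 R 1.
R is serial: every world has an R-successor.
(A) axiom D: valid iff R is serial. R is serial — valid.
(B) r ⊃ Mr is the dual of axiom T; it is valid on a frame exactly when R is reflexive. R is reflexive, so valid.
(C) r ⊃ LMr is axiom B; it is valid on a frame exactly when R is symmetric. R is not symmetric, so not valid.

A, B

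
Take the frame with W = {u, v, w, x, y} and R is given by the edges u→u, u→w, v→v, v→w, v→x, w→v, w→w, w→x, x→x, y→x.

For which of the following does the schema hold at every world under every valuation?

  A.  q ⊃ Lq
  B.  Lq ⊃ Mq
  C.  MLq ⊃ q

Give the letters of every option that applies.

R is not symmetric: u R w but not w R u.
R is serial: every world has an R-successor.
R is not a subset of the identity: u R w with u ≠ w.
(A) q ⊃ Lq is valid only on frames where every R-edge is a self-loop. Here R ⊄ identity — not valid.
(B) Lq ⊃ Mq is axiom D; it is valid on a frame exactly when R is serial. R is serial, so valid.
(C) the dual of axiom B: valid iff R is symmetric. R is not symmetric — not valid.

B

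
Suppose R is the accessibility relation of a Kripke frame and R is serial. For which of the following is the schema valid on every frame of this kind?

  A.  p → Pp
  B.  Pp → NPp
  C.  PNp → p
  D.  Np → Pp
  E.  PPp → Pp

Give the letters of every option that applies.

D

(A) the dual of axiom T: valid iff R is reflexive. Such an R need not be reflexive — not valid.
(B) Pp → NPp (axiom 5) characterises the euclidean frames. Such an R need not be euclidean — not valid.
(C) the dual of axiom B: valid iff R is symmetric. Such an R need not be symmetric — not valid.
(D) Np → Pp is axiom D; it is valid on a frame exactly when R is serial. Every such R is serial, so valid.
(E) PPp → Pp is the dual of axiom 4, which corresponds to transitivity. Such an R need not be transitive — not valid.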